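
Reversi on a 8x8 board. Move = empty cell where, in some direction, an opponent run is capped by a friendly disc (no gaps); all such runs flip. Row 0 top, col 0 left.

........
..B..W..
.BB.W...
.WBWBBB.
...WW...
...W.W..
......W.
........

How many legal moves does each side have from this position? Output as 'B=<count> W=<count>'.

Answer: B=9 W=7

Derivation:
-- B to move --
(0,4): no bracket -> illegal
(0,5): no bracket -> illegal
(0,6): no bracket -> illegal
(1,3): flips 1 -> legal
(1,4): flips 1 -> legal
(1,6): no bracket -> illegal
(2,0): no bracket -> illegal
(2,3): no bracket -> illegal
(2,5): no bracket -> illegal
(2,6): no bracket -> illegal
(3,0): flips 1 -> legal
(4,0): flips 1 -> legal
(4,1): flips 1 -> legal
(4,2): no bracket -> illegal
(4,5): no bracket -> illegal
(4,6): no bracket -> illegal
(5,2): flips 1 -> legal
(5,4): flips 2 -> legal
(5,6): no bracket -> illegal
(5,7): no bracket -> illegal
(6,2): flips 2 -> legal
(6,3): no bracket -> illegal
(6,4): no bracket -> illegal
(6,5): no bracket -> illegal
(6,7): no bracket -> illegal
(7,5): no bracket -> illegal
(7,6): no bracket -> illegal
(7,7): flips 4 -> legal
B mobility = 9
-- W to move --
(0,1): no bracket -> illegal
(0,2): no bracket -> illegal
(0,3): no bracket -> illegal
(1,0): flips 2 -> legal
(1,1): flips 2 -> legal
(1,3): flips 1 -> legal
(2,0): no bracket -> illegal
(2,3): no bracket -> illegal
(2,5): flips 1 -> legal
(2,6): flips 1 -> legal
(2,7): no bracket -> illegal
(3,0): no bracket -> illegal
(3,7): flips 3 -> legal
(4,1): no bracket -> illegal
(4,2): no bracket -> illegal
(4,5): no bracket -> illegal
(4,6): flips 1 -> legal
(4,7): no bracket -> illegal
W mobility = 7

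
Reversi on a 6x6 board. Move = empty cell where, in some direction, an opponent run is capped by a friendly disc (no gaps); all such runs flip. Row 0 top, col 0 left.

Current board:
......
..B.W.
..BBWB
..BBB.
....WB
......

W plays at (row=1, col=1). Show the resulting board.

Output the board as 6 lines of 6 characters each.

Place W at (1,1); scan 8 dirs for brackets.
Dir NW: first cell '.' (not opp) -> no flip
Dir N: first cell '.' (not opp) -> no flip
Dir NE: first cell '.' (not opp) -> no flip
Dir W: first cell '.' (not opp) -> no flip
Dir E: opp run (1,2), next='.' -> no flip
Dir SW: first cell '.' (not opp) -> no flip
Dir S: first cell '.' (not opp) -> no flip
Dir SE: opp run (2,2) (3,3) capped by W -> flip
All flips: (2,2) (3,3)

Answer: ......
.WB.W.
..WBWB
..BWB.
....WB
......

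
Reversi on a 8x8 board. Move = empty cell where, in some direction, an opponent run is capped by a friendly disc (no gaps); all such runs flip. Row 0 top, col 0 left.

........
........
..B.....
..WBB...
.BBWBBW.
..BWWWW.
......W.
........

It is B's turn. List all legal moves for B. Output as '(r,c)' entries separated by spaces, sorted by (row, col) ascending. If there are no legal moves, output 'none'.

(2,1): no bracket -> illegal
(2,3): flips 1 -> legal
(3,1): flips 1 -> legal
(3,5): no bracket -> illegal
(3,6): no bracket -> illegal
(3,7): no bracket -> illegal
(4,7): flips 1 -> legal
(5,7): flips 4 -> legal
(6,2): flips 1 -> legal
(6,3): flips 3 -> legal
(6,4): flips 2 -> legal
(6,5): flips 1 -> legal
(6,7): flips 1 -> legal
(7,5): no bracket -> illegal
(7,6): no bracket -> illegal
(7,7): flips 2 -> legal

Answer: (2,3) (3,1) (4,7) (5,7) (6,2) (6,3) (6,4) (6,5) (6,7) (7,7)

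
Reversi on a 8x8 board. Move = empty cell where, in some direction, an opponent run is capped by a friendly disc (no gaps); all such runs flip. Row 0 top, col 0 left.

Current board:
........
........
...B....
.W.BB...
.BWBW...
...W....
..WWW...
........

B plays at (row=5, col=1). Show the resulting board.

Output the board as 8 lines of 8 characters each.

Place B at (5,1); scan 8 dirs for brackets.
Dir NW: first cell '.' (not opp) -> no flip
Dir N: first cell 'B' (not opp) -> no flip
Dir NE: opp run (4,2) capped by B -> flip
Dir W: first cell '.' (not opp) -> no flip
Dir E: first cell '.' (not opp) -> no flip
Dir SW: first cell '.' (not opp) -> no flip
Dir S: first cell '.' (not opp) -> no flip
Dir SE: opp run (6,2), next='.' -> no flip
All flips: (4,2)

Answer: ........
........
...B....
.W.BB...
.BBBW...
.B.W....
..WWW...
........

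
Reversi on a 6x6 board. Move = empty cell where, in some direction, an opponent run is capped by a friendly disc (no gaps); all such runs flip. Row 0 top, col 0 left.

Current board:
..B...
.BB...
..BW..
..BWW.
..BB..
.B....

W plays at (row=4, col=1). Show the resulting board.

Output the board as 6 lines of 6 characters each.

Answer: ..B...
.BB...
..BW..
..WWW.
.WBB..
.B....

Derivation:
Place W at (4,1); scan 8 dirs for brackets.
Dir NW: first cell '.' (not opp) -> no flip
Dir N: first cell '.' (not opp) -> no flip
Dir NE: opp run (3,2) capped by W -> flip
Dir W: first cell '.' (not opp) -> no flip
Dir E: opp run (4,2) (4,3), next='.' -> no flip
Dir SW: first cell '.' (not opp) -> no flip
Dir S: opp run (5,1), next=edge -> no flip
Dir SE: first cell '.' (not opp) -> no flip
All flips: (3,2)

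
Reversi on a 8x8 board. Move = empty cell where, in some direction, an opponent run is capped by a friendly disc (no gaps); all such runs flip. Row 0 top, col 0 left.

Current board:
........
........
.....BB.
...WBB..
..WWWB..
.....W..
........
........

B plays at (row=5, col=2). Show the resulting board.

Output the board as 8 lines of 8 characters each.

Answer: ........
........
.....BB.
...WBB..
..WBWB..
..B..W..
........
........

Derivation:
Place B at (5,2); scan 8 dirs for brackets.
Dir NW: first cell '.' (not opp) -> no flip
Dir N: opp run (4,2), next='.' -> no flip
Dir NE: opp run (4,3) capped by B -> flip
Dir W: first cell '.' (not opp) -> no flip
Dir E: first cell '.' (not opp) -> no flip
Dir SW: first cell '.' (not opp) -> no flip
Dir S: first cell '.' (not opp) -> no flip
Dir SE: first cell '.' (not opp) -> no flip
All flips: (4,3)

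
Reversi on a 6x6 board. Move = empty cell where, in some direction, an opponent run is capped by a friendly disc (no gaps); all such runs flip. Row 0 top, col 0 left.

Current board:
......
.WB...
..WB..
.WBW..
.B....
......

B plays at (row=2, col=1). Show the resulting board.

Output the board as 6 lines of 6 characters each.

Answer: ......
.WB...
.BBB..
.BBW..
.B....
......

Derivation:
Place B at (2,1); scan 8 dirs for brackets.
Dir NW: first cell '.' (not opp) -> no flip
Dir N: opp run (1,1), next='.' -> no flip
Dir NE: first cell 'B' (not opp) -> no flip
Dir W: first cell '.' (not opp) -> no flip
Dir E: opp run (2,2) capped by B -> flip
Dir SW: first cell '.' (not opp) -> no flip
Dir S: opp run (3,1) capped by B -> flip
Dir SE: first cell 'B' (not opp) -> no flip
All flips: (2,2) (3,1)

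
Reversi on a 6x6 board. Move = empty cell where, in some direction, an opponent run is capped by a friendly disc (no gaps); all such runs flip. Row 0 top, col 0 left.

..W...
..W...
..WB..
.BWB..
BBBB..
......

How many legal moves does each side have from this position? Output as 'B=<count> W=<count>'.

-- B to move --
(0,1): flips 1 -> legal
(0,3): no bracket -> illegal
(1,1): flips 1 -> legal
(1,3): flips 1 -> legal
(2,1): flips 2 -> legal
B mobility = 4
-- W to move --
(1,3): no bracket -> illegal
(1,4): flips 1 -> legal
(2,0): no bracket -> illegal
(2,1): no bracket -> illegal
(2,4): flips 1 -> legal
(3,0): flips 1 -> legal
(3,4): flips 2 -> legal
(4,4): flips 1 -> legal
(5,0): flips 1 -> legal
(5,1): no bracket -> illegal
(5,2): flips 1 -> legal
(5,3): no bracket -> illegal
(5,4): flips 1 -> legal
W mobility = 8

Answer: B=4 W=8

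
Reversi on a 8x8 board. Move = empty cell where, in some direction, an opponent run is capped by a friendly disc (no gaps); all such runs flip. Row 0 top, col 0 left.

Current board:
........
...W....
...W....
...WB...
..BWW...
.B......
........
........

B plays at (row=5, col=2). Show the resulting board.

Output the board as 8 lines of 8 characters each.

Place B at (5,2); scan 8 dirs for brackets.
Dir NW: first cell '.' (not opp) -> no flip
Dir N: first cell 'B' (not opp) -> no flip
Dir NE: opp run (4,3) capped by B -> flip
Dir W: first cell 'B' (not opp) -> no flip
Dir E: first cell '.' (not opp) -> no flip
Dir SW: first cell '.' (not opp) -> no flip
Dir S: first cell '.' (not opp) -> no flip
Dir SE: first cell '.' (not opp) -> no flip
All flips: (4,3)

Answer: ........
...W....
...W....
...WB...
..BBW...
.BB.....
........
........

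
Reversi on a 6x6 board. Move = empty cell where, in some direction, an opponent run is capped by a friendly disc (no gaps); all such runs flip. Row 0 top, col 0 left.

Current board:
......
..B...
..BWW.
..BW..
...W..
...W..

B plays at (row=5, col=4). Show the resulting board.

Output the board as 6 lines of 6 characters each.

Answer: ......
..B...
..BWW.
..BW..
...B..
...WB.

Derivation:
Place B at (5,4); scan 8 dirs for brackets.
Dir NW: opp run (4,3) capped by B -> flip
Dir N: first cell '.' (not opp) -> no flip
Dir NE: first cell '.' (not opp) -> no flip
Dir W: opp run (5,3), next='.' -> no flip
Dir E: first cell '.' (not opp) -> no flip
Dir SW: edge -> no flip
Dir S: edge -> no flip
Dir SE: edge -> no flip
All flips: (4,3)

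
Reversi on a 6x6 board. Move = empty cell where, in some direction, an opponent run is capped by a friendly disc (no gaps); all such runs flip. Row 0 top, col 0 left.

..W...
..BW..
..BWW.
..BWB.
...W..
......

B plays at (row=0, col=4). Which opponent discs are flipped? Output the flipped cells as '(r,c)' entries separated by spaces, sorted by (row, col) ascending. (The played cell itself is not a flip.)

Answer: (1,3)

Derivation:
Dir NW: edge -> no flip
Dir N: edge -> no flip
Dir NE: edge -> no flip
Dir W: first cell '.' (not opp) -> no flip
Dir E: first cell '.' (not opp) -> no flip
Dir SW: opp run (1,3) capped by B -> flip
Dir S: first cell '.' (not opp) -> no flip
Dir SE: first cell '.' (not opp) -> no flip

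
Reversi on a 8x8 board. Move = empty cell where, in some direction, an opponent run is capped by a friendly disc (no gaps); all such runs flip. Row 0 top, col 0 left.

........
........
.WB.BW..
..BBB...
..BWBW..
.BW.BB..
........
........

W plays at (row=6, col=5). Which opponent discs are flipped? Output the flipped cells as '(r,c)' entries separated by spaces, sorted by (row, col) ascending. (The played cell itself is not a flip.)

Answer: (5,4) (5,5)

Derivation:
Dir NW: opp run (5,4) capped by W -> flip
Dir N: opp run (5,5) capped by W -> flip
Dir NE: first cell '.' (not opp) -> no flip
Dir W: first cell '.' (not opp) -> no flip
Dir E: first cell '.' (not opp) -> no flip
Dir SW: first cell '.' (not opp) -> no flip
Dir S: first cell '.' (not opp) -> no flip
Dir SE: first cell '.' (not opp) -> no flip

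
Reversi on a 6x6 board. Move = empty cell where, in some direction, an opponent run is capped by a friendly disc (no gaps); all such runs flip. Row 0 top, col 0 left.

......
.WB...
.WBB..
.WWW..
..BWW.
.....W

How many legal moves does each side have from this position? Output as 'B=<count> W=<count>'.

Answer: B=9 W=9

Derivation:
-- B to move --
(0,0): flips 1 -> legal
(0,1): no bracket -> illegal
(0,2): no bracket -> illegal
(1,0): flips 1 -> legal
(2,0): flips 2 -> legal
(2,4): flips 1 -> legal
(3,0): flips 1 -> legal
(3,4): no bracket -> illegal
(3,5): no bracket -> illegal
(4,0): flips 1 -> legal
(4,1): flips 1 -> legal
(4,5): flips 2 -> legal
(5,2): no bracket -> illegal
(5,3): flips 2 -> legal
(5,4): no bracket -> illegal
B mobility = 9
-- W to move --
(0,1): no bracket -> illegal
(0,2): flips 2 -> legal
(0,3): flips 1 -> legal
(1,3): flips 3 -> legal
(1,4): flips 1 -> legal
(2,4): flips 2 -> legal
(3,4): no bracket -> illegal
(4,1): flips 1 -> legal
(5,1): flips 1 -> legal
(5,2): flips 1 -> legal
(5,3): flips 1 -> legal
W mobility = 9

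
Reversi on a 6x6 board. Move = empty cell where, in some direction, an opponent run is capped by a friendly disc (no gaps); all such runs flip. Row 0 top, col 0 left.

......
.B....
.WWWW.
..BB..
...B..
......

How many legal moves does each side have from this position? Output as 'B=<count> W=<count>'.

-- B to move --
(1,0): flips 1 -> legal
(1,2): flips 1 -> legal
(1,3): flips 1 -> legal
(1,4): flips 1 -> legal
(1,5): flips 1 -> legal
(2,0): no bracket -> illegal
(2,5): no bracket -> illegal
(3,0): no bracket -> illegal
(3,1): flips 1 -> legal
(3,4): no bracket -> illegal
(3,5): no bracket -> illegal
B mobility = 6
-- W to move --
(0,0): flips 1 -> legal
(0,1): flips 1 -> legal
(0,2): no bracket -> illegal
(1,0): no bracket -> illegal
(1,2): no bracket -> illegal
(2,0): no bracket -> illegal
(3,1): no bracket -> illegal
(3,4): no bracket -> illegal
(4,1): flips 1 -> legal
(4,2): flips 2 -> legal
(4,4): flips 1 -> legal
(5,2): no bracket -> illegal
(5,3): flips 2 -> legal
(5,4): flips 2 -> legal
W mobility = 7

Answer: B=6 W=7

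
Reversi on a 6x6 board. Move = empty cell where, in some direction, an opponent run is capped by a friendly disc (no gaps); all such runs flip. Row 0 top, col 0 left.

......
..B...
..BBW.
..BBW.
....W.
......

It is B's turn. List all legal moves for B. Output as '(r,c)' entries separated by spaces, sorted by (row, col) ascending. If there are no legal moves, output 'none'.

Answer: (1,5) (2,5) (3,5) (4,5) (5,5)

Derivation:
(1,3): no bracket -> illegal
(1,4): no bracket -> illegal
(1,5): flips 1 -> legal
(2,5): flips 1 -> legal
(3,5): flips 1 -> legal
(4,3): no bracket -> illegal
(4,5): flips 1 -> legal
(5,3): no bracket -> illegal
(5,4): no bracket -> illegal
(5,5): flips 1 -> legal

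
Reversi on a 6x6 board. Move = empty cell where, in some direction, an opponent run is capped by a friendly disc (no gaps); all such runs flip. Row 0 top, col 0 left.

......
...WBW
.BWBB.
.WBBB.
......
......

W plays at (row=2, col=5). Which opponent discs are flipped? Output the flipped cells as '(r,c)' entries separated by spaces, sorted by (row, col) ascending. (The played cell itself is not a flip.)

Answer: (2,3) (2,4)

Derivation:
Dir NW: opp run (1,4), next='.' -> no flip
Dir N: first cell 'W' (not opp) -> no flip
Dir NE: edge -> no flip
Dir W: opp run (2,4) (2,3) capped by W -> flip
Dir E: edge -> no flip
Dir SW: opp run (3,4), next='.' -> no flip
Dir S: first cell '.' (not opp) -> no flip
Dir SE: edge -> no flip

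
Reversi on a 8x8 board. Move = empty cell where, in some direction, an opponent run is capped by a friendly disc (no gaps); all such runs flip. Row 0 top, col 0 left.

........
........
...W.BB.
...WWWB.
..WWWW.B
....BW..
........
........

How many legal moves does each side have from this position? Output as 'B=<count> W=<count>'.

Answer: B=6 W=9

Derivation:
-- B to move --
(1,2): no bracket -> illegal
(1,3): no bracket -> illegal
(1,4): no bracket -> illegal
(2,2): no bracket -> illegal
(2,4): flips 2 -> legal
(3,1): no bracket -> illegal
(3,2): flips 4 -> legal
(4,1): no bracket -> illegal
(4,6): no bracket -> illegal
(5,1): no bracket -> illegal
(5,2): flips 2 -> legal
(5,3): flips 2 -> legal
(5,6): flips 1 -> legal
(6,4): no bracket -> illegal
(6,5): flips 3 -> legal
(6,6): no bracket -> illegal
B mobility = 6
-- W to move --
(1,4): no bracket -> illegal
(1,5): flips 1 -> legal
(1,6): flips 1 -> legal
(1,7): flips 1 -> legal
(2,4): no bracket -> illegal
(2,7): flips 1 -> legal
(3,7): flips 1 -> legal
(4,6): no bracket -> illegal
(5,3): flips 1 -> legal
(5,6): no bracket -> illegal
(5,7): no bracket -> illegal
(6,3): flips 1 -> legal
(6,4): flips 1 -> legal
(6,5): flips 1 -> legal
W mobility = 9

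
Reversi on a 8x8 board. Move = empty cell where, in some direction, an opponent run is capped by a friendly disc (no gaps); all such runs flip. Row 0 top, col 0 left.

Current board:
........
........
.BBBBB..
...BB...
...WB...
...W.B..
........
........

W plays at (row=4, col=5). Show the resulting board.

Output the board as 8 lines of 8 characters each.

Answer: ........
........
.BBBBB..
...BB...
...WWW..
...W.B..
........
........

Derivation:
Place W at (4,5); scan 8 dirs for brackets.
Dir NW: opp run (3,4) (2,3), next='.' -> no flip
Dir N: first cell '.' (not opp) -> no flip
Dir NE: first cell '.' (not opp) -> no flip
Dir W: opp run (4,4) capped by W -> flip
Dir E: first cell '.' (not opp) -> no flip
Dir SW: first cell '.' (not opp) -> no flip
Dir S: opp run (5,5), next='.' -> no flip
Dir SE: first cell '.' (not opp) -> no flip
All flips: (4,4)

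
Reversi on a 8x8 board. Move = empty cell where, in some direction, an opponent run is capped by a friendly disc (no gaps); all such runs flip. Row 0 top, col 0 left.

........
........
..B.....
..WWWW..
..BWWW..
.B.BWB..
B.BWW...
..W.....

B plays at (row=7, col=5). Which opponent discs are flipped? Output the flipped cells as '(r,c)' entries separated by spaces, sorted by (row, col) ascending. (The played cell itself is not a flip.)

Answer: (6,4)

Derivation:
Dir NW: opp run (6,4) capped by B -> flip
Dir N: first cell '.' (not opp) -> no flip
Dir NE: first cell '.' (not opp) -> no flip
Dir W: first cell '.' (not opp) -> no flip
Dir E: first cell '.' (not opp) -> no flip
Dir SW: edge -> no flip
Dir S: edge -> no flip
Dir SE: edge -> no flip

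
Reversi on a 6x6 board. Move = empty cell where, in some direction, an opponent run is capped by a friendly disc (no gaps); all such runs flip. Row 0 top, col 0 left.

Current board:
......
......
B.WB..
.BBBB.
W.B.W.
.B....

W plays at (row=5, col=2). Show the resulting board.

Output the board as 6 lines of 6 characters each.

Place W at (5,2); scan 8 dirs for brackets.
Dir NW: first cell '.' (not opp) -> no flip
Dir N: opp run (4,2) (3,2) capped by W -> flip
Dir NE: first cell '.' (not opp) -> no flip
Dir W: opp run (5,1), next='.' -> no flip
Dir E: first cell '.' (not opp) -> no flip
Dir SW: edge -> no flip
Dir S: edge -> no flip
Dir SE: edge -> no flip
All flips: (3,2) (4,2)

Answer: ......
......
B.WB..
.BWBB.
W.W.W.
.BW...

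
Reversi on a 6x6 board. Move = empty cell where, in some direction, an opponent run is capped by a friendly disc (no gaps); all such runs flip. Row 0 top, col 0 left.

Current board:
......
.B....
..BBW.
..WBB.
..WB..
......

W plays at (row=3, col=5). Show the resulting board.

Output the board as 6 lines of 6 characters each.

Place W at (3,5); scan 8 dirs for brackets.
Dir NW: first cell 'W' (not opp) -> no flip
Dir N: first cell '.' (not opp) -> no flip
Dir NE: edge -> no flip
Dir W: opp run (3,4) (3,3) capped by W -> flip
Dir E: edge -> no flip
Dir SW: first cell '.' (not opp) -> no flip
Dir S: first cell '.' (not opp) -> no flip
Dir SE: edge -> no flip
All flips: (3,3) (3,4)

Answer: ......
.B....
..BBW.
..WWWW
..WB..
......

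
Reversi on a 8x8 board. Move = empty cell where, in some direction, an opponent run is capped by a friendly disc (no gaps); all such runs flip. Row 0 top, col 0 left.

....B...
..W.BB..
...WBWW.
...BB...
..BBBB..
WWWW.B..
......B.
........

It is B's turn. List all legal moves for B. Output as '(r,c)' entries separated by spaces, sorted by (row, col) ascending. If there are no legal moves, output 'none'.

(0,1): flips 2 -> legal
(0,2): no bracket -> illegal
(0,3): no bracket -> illegal
(1,1): no bracket -> illegal
(1,3): flips 1 -> legal
(1,6): flips 1 -> legal
(1,7): no bracket -> illegal
(2,1): no bracket -> illegal
(2,2): flips 1 -> legal
(2,7): flips 2 -> legal
(3,2): flips 1 -> legal
(3,5): flips 1 -> legal
(3,6): flips 1 -> legal
(3,7): flips 1 -> legal
(4,0): no bracket -> illegal
(4,1): no bracket -> illegal
(5,4): no bracket -> illegal
(6,0): flips 1 -> legal
(6,1): flips 1 -> legal
(6,2): flips 2 -> legal
(6,3): flips 1 -> legal
(6,4): flips 1 -> legal

Answer: (0,1) (1,3) (1,6) (2,2) (2,7) (3,2) (3,5) (3,6) (3,7) (6,0) (6,1) (6,2) (6,3) (6,4)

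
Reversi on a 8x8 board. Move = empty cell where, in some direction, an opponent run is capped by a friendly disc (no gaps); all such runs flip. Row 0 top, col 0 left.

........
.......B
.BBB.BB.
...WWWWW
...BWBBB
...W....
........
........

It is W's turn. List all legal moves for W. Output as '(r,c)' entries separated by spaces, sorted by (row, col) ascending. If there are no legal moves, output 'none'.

(0,6): no bracket -> illegal
(0,7): no bracket -> illegal
(1,0): no bracket -> illegal
(1,1): flips 1 -> legal
(1,2): flips 1 -> legal
(1,3): flips 1 -> legal
(1,4): flips 1 -> legal
(1,5): flips 2 -> legal
(1,6): flips 2 -> legal
(2,0): no bracket -> illegal
(2,4): no bracket -> illegal
(2,7): no bracket -> illegal
(3,0): no bracket -> illegal
(3,1): no bracket -> illegal
(3,2): no bracket -> illegal
(4,2): flips 1 -> legal
(5,2): flips 1 -> legal
(5,4): flips 1 -> legal
(5,5): flips 2 -> legal
(5,6): flips 2 -> legal
(5,7): flips 2 -> legal

Answer: (1,1) (1,2) (1,3) (1,4) (1,5) (1,6) (4,2) (5,2) (5,4) (5,5) (5,6) (5,7)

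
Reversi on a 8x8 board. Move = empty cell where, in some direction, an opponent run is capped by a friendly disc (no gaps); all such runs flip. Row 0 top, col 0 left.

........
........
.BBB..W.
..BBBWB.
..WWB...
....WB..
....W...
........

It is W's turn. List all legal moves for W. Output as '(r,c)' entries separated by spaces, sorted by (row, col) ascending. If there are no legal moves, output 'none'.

(1,0): flips 2 -> legal
(1,1): no bracket -> illegal
(1,2): flips 2 -> legal
(1,3): flips 2 -> legal
(1,4): no bracket -> illegal
(2,0): no bracket -> illegal
(2,4): flips 3 -> legal
(2,5): flips 1 -> legal
(2,7): no bracket -> illegal
(3,0): no bracket -> illegal
(3,1): flips 3 -> legal
(3,7): flips 1 -> legal
(4,1): no bracket -> illegal
(4,5): flips 1 -> legal
(4,6): flips 2 -> legal
(4,7): no bracket -> illegal
(5,3): flips 1 -> legal
(5,6): flips 1 -> legal
(6,5): no bracket -> illegal
(6,6): no bracket -> illegal

Answer: (1,0) (1,2) (1,3) (2,4) (2,5) (3,1) (3,7) (4,5) (4,6) (5,3) (5,6)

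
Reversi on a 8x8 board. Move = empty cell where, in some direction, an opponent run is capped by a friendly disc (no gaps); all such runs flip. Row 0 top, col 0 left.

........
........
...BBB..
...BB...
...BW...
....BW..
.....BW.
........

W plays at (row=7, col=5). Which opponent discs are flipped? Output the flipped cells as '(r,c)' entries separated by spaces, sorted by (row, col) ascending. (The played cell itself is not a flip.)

Dir NW: first cell '.' (not opp) -> no flip
Dir N: opp run (6,5) capped by W -> flip
Dir NE: first cell 'W' (not opp) -> no flip
Dir W: first cell '.' (not opp) -> no flip
Dir E: first cell '.' (not opp) -> no flip
Dir SW: edge -> no flip
Dir S: edge -> no flip
Dir SE: edge -> no flip

Answer: (6,5)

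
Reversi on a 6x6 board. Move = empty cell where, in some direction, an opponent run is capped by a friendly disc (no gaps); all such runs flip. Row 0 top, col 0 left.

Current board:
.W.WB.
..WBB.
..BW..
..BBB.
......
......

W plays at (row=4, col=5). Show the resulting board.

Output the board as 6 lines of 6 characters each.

Answer: .W.WB.
..WBB.
..BW..
..BBW.
.....W
......

Derivation:
Place W at (4,5); scan 8 dirs for brackets.
Dir NW: opp run (3,4) capped by W -> flip
Dir N: first cell '.' (not opp) -> no flip
Dir NE: edge -> no flip
Dir W: first cell '.' (not opp) -> no flip
Dir E: edge -> no flip
Dir SW: first cell '.' (not opp) -> no flip
Dir S: first cell '.' (not opp) -> no flip
Dir SE: edge -> no flip
All flips: (3,4)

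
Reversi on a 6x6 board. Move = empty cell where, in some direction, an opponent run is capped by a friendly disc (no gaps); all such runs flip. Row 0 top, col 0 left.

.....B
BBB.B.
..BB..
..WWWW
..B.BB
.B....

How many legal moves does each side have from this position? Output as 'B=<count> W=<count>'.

Answer: B=4 W=8

Derivation:
-- B to move --
(2,1): no bracket -> illegal
(2,4): flips 2 -> legal
(2,5): flips 1 -> legal
(3,1): no bracket -> illegal
(4,1): flips 1 -> legal
(4,3): flips 1 -> legal
B mobility = 4
-- W to move --
(0,0): flips 2 -> legal
(0,1): flips 2 -> legal
(0,2): flips 2 -> legal
(0,3): no bracket -> illegal
(0,4): no bracket -> illegal
(1,3): flips 1 -> legal
(1,5): no bracket -> illegal
(2,0): no bracket -> illegal
(2,1): no bracket -> illegal
(2,4): no bracket -> illegal
(2,5): no bracket -> illegal
(3,1): no bracket -> illegal
(4,0): no bracket -> illegal
(4,1): no bracket -> illegal
(4,3): no bracket -> illegal
(5,0): no bracket -> illegal
(5,2): flips 1 -> legal
(5,3): flips 1 -> legal
(5,4): flips 1 -> legal
(5,5): flips 2 -> legal
W mobility = 8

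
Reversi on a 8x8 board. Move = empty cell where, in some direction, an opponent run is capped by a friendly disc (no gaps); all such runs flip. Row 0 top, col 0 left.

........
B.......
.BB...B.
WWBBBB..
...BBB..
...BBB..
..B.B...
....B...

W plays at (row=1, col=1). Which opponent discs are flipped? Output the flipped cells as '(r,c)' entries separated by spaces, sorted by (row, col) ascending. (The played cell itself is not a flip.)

Dir NW: first cell '.' (not opp) -> no flip
Dir N: first cell '.' (not opp) -> no flip
Dir NE: first cell '.' (not opp) -> no flip
Dir W: opp run (1,0), next=edge -> no flip
Dir E: first cell '.' (not opp) -> no flip
Dir SW: first cell '.' (not opp) -> no flip
Dir S: opp run (2,1) capped by W -> flip
Dir SE: opp run (2,2) (3,3) (4,4) (5,5), next='.' -> no flip

Answer: (2,1)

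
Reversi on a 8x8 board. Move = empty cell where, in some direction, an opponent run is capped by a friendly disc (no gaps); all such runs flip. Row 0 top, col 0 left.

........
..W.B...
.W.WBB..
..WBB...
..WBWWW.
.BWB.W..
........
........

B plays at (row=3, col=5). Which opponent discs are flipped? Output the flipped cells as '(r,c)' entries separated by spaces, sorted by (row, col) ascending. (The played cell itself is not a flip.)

Answer: (4,4)

Derivation:
Dir NW: first cell 'B' (not opp) -> no flip
Dir N: first cell 'B' (not opp) -> no flip
Dir NE: first cell '.' (not opp) -> no flip
Dir W: first cell 'B' (not opp) -> no flip
Dir E: first cell '.' (not opp) -> no flip
Dir SW: opp run (4,4) capped by B -> flip
Dir S: opp run (4,5) (5,5), next='.' -> no flip
Dir SE: opp run (4,6), next='.' -> no flip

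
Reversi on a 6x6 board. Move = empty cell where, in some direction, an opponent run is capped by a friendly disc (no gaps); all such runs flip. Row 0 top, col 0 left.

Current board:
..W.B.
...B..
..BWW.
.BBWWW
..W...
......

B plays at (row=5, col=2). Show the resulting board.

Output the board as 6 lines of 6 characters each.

Place B at (5,2); scan 8 dirs for brackets.
Dir NW: first cell '.' (not opp) -> no flip
Dir N: opp run (4,2) capped by B -> flip
Dir NE: first cell '.' (not opp) -> no flip
Dir W: first cell '.' (not opp) -> no flip
Dir E: first cell '.' (not opp) -> no flip
Dir SW: edge -> no flip
Dir S: edge -> no flip
Dir SE: edge -> no flip
All flips: (4,2)

Answer: ..W.B.
...B..
..BWW.
.BBWWW
..B...
..B...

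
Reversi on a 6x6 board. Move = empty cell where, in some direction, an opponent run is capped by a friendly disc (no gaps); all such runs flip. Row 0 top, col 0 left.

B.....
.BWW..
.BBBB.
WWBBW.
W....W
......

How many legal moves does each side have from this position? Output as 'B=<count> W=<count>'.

Answer: B=8 W=6

Derivation:
-- B to move --
(0,1): flips 1 -> legal
(0,2): flips 2 -> legal
(0,3): flips 2 -> legal
(0,4): flips 1 -> legal
(1,4): flips 2 -> legal
(2,0): no bracket -> illegal
(2,5): no bracket -> illegal
(3,5): flips 1 -> legal
(4,1): flips 1 -> legal
(4,2): no bracket -> illegal
(4,3): no bracket -> illegal
(4,4): flips 1 -> legal
(5,0): no bracket -> illegal
(5,1): no bracket -> illegal
(5,4): no bracket -> illegal
(5,5): no bracket -> illegal
B mobility = 8
-- W to move --
(0,1): flips 2 -> legal
(0,2): no bracket -> illegal
(1,0): flips 1 -> legal
(1,4): flips 1 -> legal
(1,5): no bracket -> illegal
(2,0): no bracket -> illegal
(2,5): no bracket -> illegal
(3,5): flips 1 -> legal
(4,1): no bracket -> illegal
(4,2): flips 2 -> legal
(4,3): flips 2 -> legal
(4,4): no bracket -> illegal
W mobility = 6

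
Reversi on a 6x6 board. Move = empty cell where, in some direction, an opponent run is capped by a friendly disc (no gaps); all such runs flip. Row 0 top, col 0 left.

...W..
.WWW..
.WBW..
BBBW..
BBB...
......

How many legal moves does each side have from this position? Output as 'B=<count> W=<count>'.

Answer: B=10 W=4

Derivation:
-- B to move --
(0,0): flips 1 -> legal
(0,1): flips 2 -> legal
(0,2): flips 1 -> legal
(0,4): flips 1 -> legal
(1,0): flips 1 -> legal
(1,4): flips 1 -> legal
(2,0): flips 1 -> legal
(2,4): flips 2 -> legal
(3,4): flips 1 -> legal
(4,3): no bracket -> illegal
(4,4): flips 1 -> legal
B mobility = 10
-- W to move --
(2,0): no bracket -> illegal
(4,3): flips 1 -> legal
(5,0): flips 2 -> legal
(5,1): flips 3 -> legal
(5,2): flips 3 -> legal
(5,3): no bracket -> illegal
W mobility = 4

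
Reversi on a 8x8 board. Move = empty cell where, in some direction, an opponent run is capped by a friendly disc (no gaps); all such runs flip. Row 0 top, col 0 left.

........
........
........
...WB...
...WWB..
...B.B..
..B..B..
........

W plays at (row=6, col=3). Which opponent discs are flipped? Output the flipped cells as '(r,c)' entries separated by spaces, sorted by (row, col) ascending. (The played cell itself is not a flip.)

Dir NW: first cell '.' (not opp) -> no flip
Dir N: opp run (5,3) capped by W -> flip
Dir NE: first cell '.' (not opp) -> no flip
Dir W: opp run (6,2), next='.' -> no flip
Dir E: first cell '.' (not opp) -> no flip
Dir SW: first cell '.' (not opp) -> no flip
Dir S: first cell '.' (not opp) -> no flip
Dir SE: first cell '.' (not opp) -> no flip

Answer: (5,3)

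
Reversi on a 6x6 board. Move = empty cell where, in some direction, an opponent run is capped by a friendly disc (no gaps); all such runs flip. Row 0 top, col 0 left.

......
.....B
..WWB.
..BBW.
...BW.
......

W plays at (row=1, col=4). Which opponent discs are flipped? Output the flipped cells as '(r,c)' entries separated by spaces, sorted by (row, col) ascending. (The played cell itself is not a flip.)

Answer: (2,4)

Derivation:
Dir NW: first cell '.' (not opp) -> no flip
Dir N: first cell '.' (not opp) -> no flip
Dir NE: first cell '.' (not opp) -> no flip
Dir W: first cell '.' (not opp) -> no flip
Dir E: opp run (1,5), next=edge -> no flip
Dir SW: first cell 'W' (not opp) -> no flip
Dir S: opp run (2,4) capped by W -> flip
Dir SE: first cell '.' (not opp) -> no flip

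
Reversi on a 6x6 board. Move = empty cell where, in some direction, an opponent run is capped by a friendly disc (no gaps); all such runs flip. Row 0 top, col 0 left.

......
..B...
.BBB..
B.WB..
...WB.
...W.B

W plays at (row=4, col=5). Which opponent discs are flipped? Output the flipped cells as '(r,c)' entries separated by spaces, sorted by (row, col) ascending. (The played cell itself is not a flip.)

Dir NW: first cell '.' (not opp) -> no flip
Dir N: first cell '.' (not opp) -> no flip
Dir NE: edge -> no flip
Dir W: opp run (4,4) capped by W -> flip
Dir E: edge -> no flip
Dir SW: first cell '.' (not opp) -> no flip
Dir S: opp run (5,5), next=edge -> no flip
Dir SE: edge -> no flip

Answer: (4,4)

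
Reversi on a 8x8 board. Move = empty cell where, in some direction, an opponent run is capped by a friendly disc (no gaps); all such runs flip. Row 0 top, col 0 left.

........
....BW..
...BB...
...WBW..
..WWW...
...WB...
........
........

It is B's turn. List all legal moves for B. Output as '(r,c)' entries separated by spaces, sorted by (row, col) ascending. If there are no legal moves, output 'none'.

Answer: (0,6) (1,6) (3,2) (3,6) (4,6) (5,1) (5,2) (6,3)

Derivation:
(0,4): no bracket -> illegal
(0,5): no bracket -> illegal
(0,6): flips 1 -> legal
(1,6): flips 1 -> legal
(2,2): no bracket -> illegal
(2,5): no bracket -> illegal
(2,6): no bracket -> illegal
(3,1): no bracket -> illegal
(3,2): flips 2 -> legal
(3,6): flips 1 -> legal
(4,1): no bracket -> illegal
(4,5): no bracket -> illegal
(4,6): flips 1 -> legal
(5,1): flips 2 -> legal
(5,2): flips 2 -> legal
(5,5): no bracket -> illegal
(6,2): no bracket -> illegal
(6,3): flips 3 -> legal
(6,4): no bracket -> illegal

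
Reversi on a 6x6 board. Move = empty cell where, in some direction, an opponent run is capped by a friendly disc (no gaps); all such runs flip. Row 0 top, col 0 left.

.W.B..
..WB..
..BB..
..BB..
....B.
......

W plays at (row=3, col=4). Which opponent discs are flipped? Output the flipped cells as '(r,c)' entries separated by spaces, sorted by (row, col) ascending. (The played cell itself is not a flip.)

Dir NW: opp run (2,3) capped by W -> flip
Dir N: first cell '.' (not opp) -> no flip
Dir NE: first cell '.' (not opp) -> no flip
Dir W: opp run (3,3) (3,2), next='.' -> no flip
Dir E: first cell '.' (not opp) -> no flip
Dir SW: first cell '.' (not opp) -> no flip
Dir S: opp run (4,4), next='.' -> no flip
Dir SE: first cell '.' (not opp) -> no flip

Answer: (2,3)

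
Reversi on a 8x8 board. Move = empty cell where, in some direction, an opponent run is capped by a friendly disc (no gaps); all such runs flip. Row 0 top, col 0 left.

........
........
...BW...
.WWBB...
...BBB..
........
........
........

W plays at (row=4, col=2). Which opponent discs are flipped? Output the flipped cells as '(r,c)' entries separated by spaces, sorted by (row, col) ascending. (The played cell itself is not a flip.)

Dir NW: first cell 'W' (not opp) -> no flip
Dir N: first cell 'W' (not opp) -> no flip
Dir NE: opp run (3,3) capped by W -> flip
Dir W: first cell '.' (not opp) -> no flip
Dir E: opp run (4,3) (4,4) (4,5), next='.' -> no flip
Dir SW: first cell '.' (not opp) -> no flip
Dir S: first cell '.' (not opp) -> no flip
Dir SE: first cell '.' (not opp) -> no flip

Answer: (3,3)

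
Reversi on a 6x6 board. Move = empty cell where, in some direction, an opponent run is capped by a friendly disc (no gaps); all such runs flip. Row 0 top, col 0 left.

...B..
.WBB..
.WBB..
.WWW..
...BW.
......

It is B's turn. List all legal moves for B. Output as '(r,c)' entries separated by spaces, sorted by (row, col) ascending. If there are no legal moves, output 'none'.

Answer: (0,0) (1,0) (2,0) (3,0) (4,0) (4,1) (4,2) (4,5) (5,5)

Derivation:
(0,0): flips 1 -> legal
(0,1): no bracket -> illegal
(0,2): no bracket -> illegal
(1,0): flips 3 -> legal
(2,0): flips 1 -> legal
(2,4): no bracket -> illegal
(3,0): flips 1 -> legal
(3,4): no bracket -> illegal
(3,5): no bracket -> illegal
(4,0): flips 1 -> legal
(4,1): flips 1 -> legal
(4,2): flips 1 -> legal
(4,5): flips 1 -> legal
(5,3): no bracket -> illegal
(5,4): no bracket -> illegal
(5,5): flips 2 -> legal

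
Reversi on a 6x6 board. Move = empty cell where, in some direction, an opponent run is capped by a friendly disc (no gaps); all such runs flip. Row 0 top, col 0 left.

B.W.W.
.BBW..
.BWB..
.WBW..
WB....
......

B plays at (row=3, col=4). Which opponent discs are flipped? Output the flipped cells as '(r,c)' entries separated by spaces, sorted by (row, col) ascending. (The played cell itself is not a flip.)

Answer: (3,3)

Derivation:
Dir NW: first cell 'B' (not opp) -> no flip
Dir N: first cell '.' (not opp) -> no flip
Dir NE: first cell '.' (not opp) -> no flip
Dir W: opp run (3,3) capped by B -> flip
Dir E: first cell '.' (not opp) -> no flip
Dir SW: first cell '.' (not opp) -> no flip
Dir S: first cell '.' (not opp) -> no flip
Dir SE: first cell '.' (not opp) -> no flip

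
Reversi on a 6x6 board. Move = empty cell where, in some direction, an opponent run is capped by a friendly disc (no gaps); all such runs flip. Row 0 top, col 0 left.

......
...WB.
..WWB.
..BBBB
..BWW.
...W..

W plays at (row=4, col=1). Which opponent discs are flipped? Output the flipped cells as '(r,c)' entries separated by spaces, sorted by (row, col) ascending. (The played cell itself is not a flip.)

Answer: (3,2) (4,2)

Derivation:
Dir NW: first cell '.' (not opp) -> no flip
Dir N: first cell '.' (not opp) -> no flip
Dir NE: opp run (3,2) capped by W -> flip
Dir W: first cell '.' (not opp) -> no flip
Dir E: opp run (4,2) capped by W -> flip
Dir SW: first cell '.' (not opp) -> no flip
Dir S: first cell '.' (not opp) -> no flip
Dir SE: first cell '.' (not opp) -> no flip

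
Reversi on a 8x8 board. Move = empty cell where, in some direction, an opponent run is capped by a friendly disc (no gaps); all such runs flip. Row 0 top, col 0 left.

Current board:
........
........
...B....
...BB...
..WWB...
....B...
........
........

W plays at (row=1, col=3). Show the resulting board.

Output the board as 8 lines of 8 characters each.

Place W at (1,3); scan 8 dirs for brackets.
Dir NW: first cell '.' (not opp) -> no flip
Dir N: first cell '.' (not opp) -> no flip
Dir NE: first cell '.' (not opp) -> no flip
Dir W: first cell '.' (not opp) -> no flip
Dir E: first cell '.' (not opp) -> no flip
Dir SW: first cell '.' (not opp) -> no flip
Dir S: opp run (2,3) (3,3) capped by W -> flip
Dir SE: first cell '.' (not opp) -> no flip
All flips: (2,3) (3,3)

Answer: ........
...W....
...W....
...WB...
..WWB...
....B...
........
........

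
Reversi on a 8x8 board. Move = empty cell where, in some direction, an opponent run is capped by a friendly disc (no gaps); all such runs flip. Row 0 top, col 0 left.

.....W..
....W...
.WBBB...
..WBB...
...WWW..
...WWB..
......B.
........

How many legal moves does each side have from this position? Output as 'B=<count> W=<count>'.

-- B to move --
(0,3): no bracket -> illegal
(0,4): flips 1 -> legal
(0,6): no bracket -> illegal
(1,0): no bracket -> illegal
(1,1): no bracket -> illegal
(1,2): no bracket -> illegal
(1,3): no bracket -> illegal
(1,5): no bracket -> illegal
(1,6): no bracket -> illegal
(2,0): flips 1 -> legal
(2,5): no bracket -> illegal
(3,0): no bracket -> illegal
(3,1): flips 1 -> legal
(3,5): flips 1 -> legal
(3,6): no bracket -> illegal
(4,1): flips 1 -> legal
(4,2): flips 1 -> legal
(4,6): no bracket -> illegal
(5,2): flips 3 -> legal
(5,6): flips 1 -> legal
(6,2): no bracket -> illegal
(6,3): flips 2 -> legal
(6,4): flips 2 -> legal
(6,5): no bracket -> illegal
B mobility = 10
-- W to move --
(1,1): flips 2 -> legal
(1,2): flips 3 -> legal
(1,3): flips 2 -> legal
(1,5): no bracket -> illegal
(2,5): flips 4 -> legal
(3,1): no bracket -> illegal
(3,5): flips 2 -> legal
(4,2): no bracket -> illegal
(4,6): no bracket -> illegal
(5,6): flips 1 -> legal
(5,7): no bracket -> illegal
(6,4): no bracket -> illegal
(6,5): flips 1 -> legal
(6,7): no bracket -> illegal
(7,5): no bracket -> illegal
(7,6): no bracket -> illegal
(7,7): flips 2 -> legal
W mobility = 8

Answer: B=10 W=8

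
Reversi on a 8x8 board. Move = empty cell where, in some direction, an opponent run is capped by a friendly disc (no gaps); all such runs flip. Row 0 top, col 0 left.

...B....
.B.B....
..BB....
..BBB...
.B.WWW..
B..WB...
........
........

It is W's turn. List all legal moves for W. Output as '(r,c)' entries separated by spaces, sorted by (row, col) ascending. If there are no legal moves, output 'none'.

Answer: (0,0) (1,2) (2,1) (2,4) (2,5) (5,5) (6,3) (6,4) (6,5)

Derivation:
(0,0): flips 3 -> legal
(0,1): no bracket -> illegal
(0,2): no bracket -> illegal
(0,4): no bracket -> illegal
(1,0): no bracket -> illegal
(1,2): flips 2 -> legal
(1,4): no bracket -> illegal
(2,0): no bracket -> illegal
(2,1): flips 1 -> legal
(2,4): flips 1 -> legal
(2,5): flips 1 -> legal
(3,0): no bracket -> illegal
(3,1): no bracket -> illegal
(3,5): no bracket -> illegal
(4,0): no bracket -> illegal
(4,2): no bracket -> illegal
(5,1): no bracket -> illegal
(5,2): no bracket -> illegal
(5,5): flips 1 -> legal
(6,0): no bracket -> illegal
(6,1): no bracket -> illegal
(6,3): flips 1 -> legal
(6,4): flips 1 -> legal
(6,5): flips 1 -> legal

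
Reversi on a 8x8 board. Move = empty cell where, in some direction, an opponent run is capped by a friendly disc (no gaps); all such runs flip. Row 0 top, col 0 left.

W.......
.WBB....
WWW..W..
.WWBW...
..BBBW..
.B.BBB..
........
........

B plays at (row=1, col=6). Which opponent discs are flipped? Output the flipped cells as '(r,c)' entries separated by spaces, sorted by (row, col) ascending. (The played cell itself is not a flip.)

Dir NW: first cell '.' (not opp) -> no flip
Dir N: first cell '.' (not opp) -> no flip
Dir NE: first cell '.' (not opp) -> no flip
Dir W: first cell '.' (not opp) -> no flip
Dir E: first cell '.' (not opp) -> no flip
Dir SW: opp run (2,5) (3,4) capped by B -> flip
Dir S: first cell '.' (not opp) -> no flip
Dir SE: first cell '.' (not opp) -> no flip

Answer: (2,5) (3,4)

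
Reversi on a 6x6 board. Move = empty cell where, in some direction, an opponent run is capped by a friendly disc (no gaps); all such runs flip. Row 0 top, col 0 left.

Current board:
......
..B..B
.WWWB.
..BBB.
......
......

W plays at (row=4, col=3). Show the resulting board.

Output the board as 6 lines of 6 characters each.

Place W at (4,3); scan 8 dirs for brackets.
Dir NW: opp run (3,2) capped by W -> flip
Dir N: opp run (3,3) capped by W -> flip
Dir NE: opp run (3,4), next='.' -> no flip
Dir W: first cell '.' (not opp) -> no flip
Dir E: first cell '.' (not opp) -> no flip
Dir SW: first cell '.' (not opp) -> no flip
Dir S: first cell '.' (not opp) -> no flip
Dir SE: first cell '.' (not opp) -> no flip
All flips: (3,2) (3,3)

Answer: ......
..B..B
.WWWB.
..WWB.
...W..
......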